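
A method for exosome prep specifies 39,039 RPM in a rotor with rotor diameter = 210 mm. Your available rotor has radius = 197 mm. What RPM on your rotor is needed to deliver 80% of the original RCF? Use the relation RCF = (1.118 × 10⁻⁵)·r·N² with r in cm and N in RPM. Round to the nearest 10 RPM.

Original rotor: r = 210 mm / 2 = 105 mm = 10.5 cm
RCF = 1.118 × 10⁻⁵ × r × N²
RCF_original = 1.118 × 10⁻⁵ × 10.5 × (39039)² = 1.118 × 10⁻⁵ × 10.5 × 1,524,043,521 ≈ 178,907.5 × g
Target RCF = 0.8 × 178,907.5 ≈ 143,126 × g
Your rotor: r = 197 mm = 19.7 cm
143,126 = 1.118 × 10⁻⁵ × 19.7 × N²
N² = 143,126 / (22.0246 × 10⁻⁵) = 649,846,081
N ≈ √649,846,081 ≈ 25,492.1

25490 RPM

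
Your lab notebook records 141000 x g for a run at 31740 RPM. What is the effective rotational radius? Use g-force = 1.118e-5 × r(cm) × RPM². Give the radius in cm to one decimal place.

RCF = 1.118 × 10⁻⁵ × r × N²
141000 = 1.118 × 10⁻⁵ × r × (31740)²
r = 141000 / (1.118 × 10⁻⁵ × 1,007,427,600) = 141000 / 11263.04 ≈ 12.519 cm

12.5 cm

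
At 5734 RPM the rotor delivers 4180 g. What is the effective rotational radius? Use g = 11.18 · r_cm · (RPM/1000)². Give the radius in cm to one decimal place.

≈ 11.4 cm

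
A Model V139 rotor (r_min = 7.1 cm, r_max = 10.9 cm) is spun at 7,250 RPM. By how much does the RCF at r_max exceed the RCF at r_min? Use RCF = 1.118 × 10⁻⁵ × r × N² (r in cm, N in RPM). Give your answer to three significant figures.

2230 × g

RCF_max = 1.118 × 10⁻⁵ × 10.9 × (7250)² = 1.118 × 10⁻⁵ × 10.9 × 52,562,500 ≈ 6,405.4 × g
RCF_min = 1.118 × 10⁻⁵ × 7.1 × (7250)² = 1.118 × 10⁻⁵ × 7.1 × 52,562,500 ≈ 4,172.3 × g
ΔRCF = 6,405.4 − 4,172.3 = 2,233.1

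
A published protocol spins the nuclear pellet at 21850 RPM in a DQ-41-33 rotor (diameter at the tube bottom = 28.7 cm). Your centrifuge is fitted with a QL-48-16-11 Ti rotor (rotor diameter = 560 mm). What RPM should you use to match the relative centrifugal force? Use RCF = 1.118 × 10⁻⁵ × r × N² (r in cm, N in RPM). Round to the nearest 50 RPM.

≈ 15650 RPM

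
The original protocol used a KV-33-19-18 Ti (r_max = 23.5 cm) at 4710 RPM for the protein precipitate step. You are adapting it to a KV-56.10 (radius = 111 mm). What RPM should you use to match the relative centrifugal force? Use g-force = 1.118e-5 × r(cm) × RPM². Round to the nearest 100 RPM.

6900 RPM

RCF_original = 1.118 × 10⁻⁵ × 23.5 × (4710)² = 1.118 × 10⁻⁵ × 23.5 × 22,184,100 ≈ 5,828.4 × g
Your rotor: r = 111 mm = 11.1 cm
5,828.4 = 1.118 × 10⁻⁵ × 11.1 × N²
N² = 5,828.4 / (12.4098 × 10⁻⁵) = 46,966,107
N ≈ √46,966,107 ≈ 6,853.2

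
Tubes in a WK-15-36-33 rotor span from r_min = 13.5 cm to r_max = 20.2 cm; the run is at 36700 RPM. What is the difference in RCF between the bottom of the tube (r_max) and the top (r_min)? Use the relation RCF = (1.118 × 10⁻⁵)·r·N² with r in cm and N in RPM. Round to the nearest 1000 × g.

101000 ×g

ΔRCF = 1.118 × 10⁻⁵ × (r_max − r_min) × N² = 1.118 × 10⁻⁵ × 6.7 × 1,346,890,000 ≈ 100,890.1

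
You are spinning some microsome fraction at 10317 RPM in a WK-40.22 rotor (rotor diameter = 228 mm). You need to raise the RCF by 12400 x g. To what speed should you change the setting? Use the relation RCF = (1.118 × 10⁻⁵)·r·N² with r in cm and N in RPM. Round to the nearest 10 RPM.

14270 RPM

r = 228 mm / 2 = 114 mm = 11.4 cm
Current RCF = 1.118 × 10⁻⁵ × 11.4 × (10317)² = 1.118 × 10⁻⁵ × 11.4 × 106,440,489 ≈ 13,566.1 × g
Target RCF = 13,566.1 + 12,400 = 25,966.1 × g
N² = 25,966.1 / (12.7452 × 10⁻⁵) = 203,732,386
N ≈ √203,732,386 ≈ 14,273.5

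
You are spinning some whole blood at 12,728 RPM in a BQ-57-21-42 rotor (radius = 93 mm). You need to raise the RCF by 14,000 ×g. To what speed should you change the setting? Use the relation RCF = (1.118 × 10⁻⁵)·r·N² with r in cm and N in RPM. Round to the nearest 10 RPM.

≈ 17220 RPM

r = 93 mm = 9.3 cm
Current RCF = 1.118 × 10⁻⁵ × 9.3 × (12728)² = 1.118 × 10⁻⁵ × 9.3 × 162,001,984 ≈ 16,844 × g
Target RCF = 16,844 + 14,000 = 30,844 × g
N² = 30,844 / (10.3974 × 10⁻⁵) = 296,651,086
N ≈ √296,651,086 ≈ 17,223.6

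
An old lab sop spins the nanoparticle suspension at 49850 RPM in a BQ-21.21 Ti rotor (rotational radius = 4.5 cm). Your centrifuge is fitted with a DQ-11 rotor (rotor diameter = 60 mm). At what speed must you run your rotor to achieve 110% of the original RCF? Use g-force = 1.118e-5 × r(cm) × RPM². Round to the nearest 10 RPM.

64030 RPM

RCF = 1.118 × 10⁻⁵ × r × N²
RCF_original = 1.118 × 10⁻⁵ × 4.5 × (49850)² = 1.118 × 10⁻⁵ × 4.5 × 2,485,022,500 ≈ 125,021.5 × g
Target RCF = 1.1 × 125,021.5 ≈ 137,523.7 × g
Your rotor: r = 60 mm / 2 = 30 mm = 3 cm
137,523.7 = 1.118 × 10⁻⁵ × 3 × N²
N² = 137,523.7 / (3.354 × 10⁻⁵) = 4,100,289,207
N ≈ √4,100,289,207 ≈ 64,033.5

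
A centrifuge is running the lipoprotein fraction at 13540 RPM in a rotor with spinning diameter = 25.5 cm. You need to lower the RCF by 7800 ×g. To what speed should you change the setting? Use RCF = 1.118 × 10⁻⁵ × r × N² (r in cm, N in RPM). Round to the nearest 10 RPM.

≈ 11340 RPM

r = 25.5 / 2 = 12.75 cm
Current RCF = 1.118 × 10⁻⁵ × 12.75 × (13540)² = 1.118 × 10⁻⁵ × 12.75 × 183,331,600 ≈ 26,133 × g
Target RCF = 26,133 − 7,800 = 18,333 × g
N² = 18,333 / (14.2545 × 10⁻⁵) = 128,612,017
N ≈ √128,612,017 ≈ 11,340.7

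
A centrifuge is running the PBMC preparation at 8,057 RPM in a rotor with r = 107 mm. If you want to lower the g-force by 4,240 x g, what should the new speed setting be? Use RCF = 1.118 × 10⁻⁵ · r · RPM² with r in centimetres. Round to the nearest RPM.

N₂ ≈ 5429 RPM

r = 107 mm = 10.7 cm
Current RCF = 1.118 × 10⁻⁵ × 10.7 × (8057)² = 1.118 × 10⁻⁵ × 10.7 × 64,915,249 ≈ 7,765.6 × g
Target RCF = 7,765.6 − 4,240 = 3,525.6 × g
N² = 3,525.6 / (11.9626 × 10⁻⁵) = 29,471,854
N ≈ √29,471,854 ≈ 5,428.8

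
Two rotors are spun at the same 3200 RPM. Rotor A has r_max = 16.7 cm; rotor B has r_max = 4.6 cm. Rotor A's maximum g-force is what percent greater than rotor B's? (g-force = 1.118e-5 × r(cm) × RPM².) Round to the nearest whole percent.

At equal RPM, RCF scales linearly with r: ratio = 16.7 / 4.6 = 3.6304.
So rotor A delivers 263.0% more g-force.

263%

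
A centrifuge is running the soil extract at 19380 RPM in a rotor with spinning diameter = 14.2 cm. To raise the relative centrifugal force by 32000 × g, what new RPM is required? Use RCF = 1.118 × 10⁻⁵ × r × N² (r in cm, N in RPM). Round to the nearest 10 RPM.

r = 14.2 / 2 = 7.1 cm
Current RCF = 1.118 × 10⁻⁵ × 7.1 × (19380)² = 1.118 × 10⁻⁵ × 7.1 × 375,584,400 ≈ 29,813.1 × g
Target RCF = 29,813.1 + 32,000 = 61,813.1 × g
N² = 61,813.1 / (7.9378 × 10⁻⁵) = 778,718,285
N ≈ √778,718,285 ≈ 27,905.5

≈ 27910 RPM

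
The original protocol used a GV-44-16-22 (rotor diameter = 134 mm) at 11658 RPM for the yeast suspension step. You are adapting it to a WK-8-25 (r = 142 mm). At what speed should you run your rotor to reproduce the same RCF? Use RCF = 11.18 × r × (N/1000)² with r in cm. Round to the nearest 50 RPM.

Original rotor: r = 134 mm / 2 = 67 mm = 6.7 cm
RCF = 11.18 × r × (N/1000)²
RCF_original = 11.18 × 6.7 × (11.658)² = 11.18 × 6.7 × 135.908964 ≈ 10,180.4 × g
Your rotor: r = 142 mm = 14.2 cm
10,180.4 = 11.18 × 14.2 × (N/1000)²
(N/1000)² = 10,180.4 / 158.756 = 64.12608
N = 1000 × √64.12608 ≈ 8,007.9

8000 RPM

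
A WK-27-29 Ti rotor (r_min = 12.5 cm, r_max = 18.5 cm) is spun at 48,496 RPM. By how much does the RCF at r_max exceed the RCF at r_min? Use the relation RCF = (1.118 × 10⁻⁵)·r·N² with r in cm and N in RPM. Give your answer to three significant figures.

158000 x g

ΔRCF = 1.118 × 10⁻⁵ × (r_max − r_min) × N² = 1.118 × 10⁻⁵ × 6.0 × 2,351,862,016 ≈ 157,762.9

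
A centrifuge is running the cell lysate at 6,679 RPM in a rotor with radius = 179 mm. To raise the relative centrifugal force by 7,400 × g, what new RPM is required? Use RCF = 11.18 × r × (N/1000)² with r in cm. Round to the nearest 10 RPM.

9030 RPM

r = 179 mm = 17.9 cm
Current RCF = 11.18 × 17.9 × (6.679)² = 11.18 × 17.9 × 44.609041 ≈ 8,927.3 × g
Target RCF = 8,927.3 + 7,400 = 16,327.3 × g
(N/1000)² = 16,327.3 / 200.122 = 81.58673
N = 1000 × √81.58673 ≈ 9,032.5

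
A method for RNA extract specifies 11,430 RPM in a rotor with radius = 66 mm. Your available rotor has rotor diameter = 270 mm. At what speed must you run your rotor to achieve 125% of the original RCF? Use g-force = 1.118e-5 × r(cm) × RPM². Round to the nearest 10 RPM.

≈ 8940 RPM

Original rotor: r = 66 mm = 6.6 cm
RCF_original = 1.118 × 10⁻⁵ × 6.6 × (11430)² = 1.118 × 10⁻⁵ × 6.6 × 130,644,900 ≈ 9,640 × g
Target RCF = 1.25 × 9,640 ≈ 12,050 × g
Your rotor: r = 270 mm / 2 = 135 mm = 13.5 cm
12,050 = 1.118 × 10⁻⁵ × 13.5 × N²
N² = 12,050 / (15.093 × 10⁻⁵) = 79,838,336
N ≈ √79,838,336 ≈ 8,935.2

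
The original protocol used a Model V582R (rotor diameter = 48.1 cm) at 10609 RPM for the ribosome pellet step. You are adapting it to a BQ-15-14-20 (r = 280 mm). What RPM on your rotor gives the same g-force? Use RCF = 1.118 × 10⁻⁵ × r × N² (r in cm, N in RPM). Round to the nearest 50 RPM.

≈ 9850 RPM

Original rotor: r = 48.1 / 2 = 24.05 cm
RCF_original = 1.118 × 10⁻⁵ × 24.05 × (10609)² = 1.118 × 10⁻⁵ × 24.05 × 112,550,881 ≈ 30,262.6 × g
Your rotor: r = 280 mm = 28.0 cm
30,262.6 = 1.118 × 10⁻⁵ × 28 × N²
N² = 30,262.6 / (31.304 × 10⁻⁵) = 96,673,269
N ≈ √96,673,269 ≈ 9,832.3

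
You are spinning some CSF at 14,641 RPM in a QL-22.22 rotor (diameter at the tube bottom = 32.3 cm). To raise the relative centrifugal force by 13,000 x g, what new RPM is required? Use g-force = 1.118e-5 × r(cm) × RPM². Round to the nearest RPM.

16922 RPM

r = 32.3 / 2 = 16.15 cm
Current RCF = 1.118 × 10⁻⁵ × 16.15 × (14641)² = 1.118 × 10⁻⁵ × 16.15 × 214,358,881 ≈ 38,704 × g
Target RCF = 38,704 + 13,000 = 51,704 × g
N² = 51,704 / (18.0557 × 10⁻⁵) = 286,358,325
N ≈ √286,358,325 ≈ 16,922.1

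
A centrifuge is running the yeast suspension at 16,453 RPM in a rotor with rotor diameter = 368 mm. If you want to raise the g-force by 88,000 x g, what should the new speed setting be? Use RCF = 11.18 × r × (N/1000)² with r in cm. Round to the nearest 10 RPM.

N₂ ≈ 26430 RPM

r = 368 mm / 2 = 184 mm = 18.4 cm
Current RCF = 11.18 × 18.4 × (16.453)² = 11.18 × 18.4 × 270.701209 ≈ 55,686.5 × g
Target RCF = 55,686.5 + 88,000 = 143,686.5 × g
(N/1000)² = 143,686.5 / 205.712 = 698.4838
N = 1000 × √698.4838 ≈ 26,428.8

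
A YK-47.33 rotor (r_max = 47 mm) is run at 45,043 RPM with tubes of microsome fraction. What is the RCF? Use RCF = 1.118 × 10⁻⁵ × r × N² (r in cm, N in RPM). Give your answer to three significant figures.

≈ 107000 x g

r = 47 mm = 4.7 cm
RCF = 1.118 × 10⁻⁵ × r × N²
RCF = 1.118 × 10⁻⁵ × 4.7 × (45043)² = 1.118 × 10⁻⁵ × 4.7 × 2,028,871,849 ≈ 106,609.1 × g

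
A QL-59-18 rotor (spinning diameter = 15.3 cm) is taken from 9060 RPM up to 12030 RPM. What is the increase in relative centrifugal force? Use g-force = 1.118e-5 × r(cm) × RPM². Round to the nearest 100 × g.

≈ 5400 × g

r = 15.3 / 2 = 7.65 cm
RCF₁ = 1.118 × 10⁻⁵ × 7.65 × (9060)² = 1.118 × 10⁻⁵ × 7.65 × 82,083,600 ≈ 7,020.4 × g
RCF₂ = 1.118 × 10⁻⁵ × 7.65 × (12030)² = 1.118 × 10⁻⁵ × 7.65 × 144,720,900 ≈ 12,377.5 × g
Increase = 12,377.5 − 7,020.4 = 5,357.1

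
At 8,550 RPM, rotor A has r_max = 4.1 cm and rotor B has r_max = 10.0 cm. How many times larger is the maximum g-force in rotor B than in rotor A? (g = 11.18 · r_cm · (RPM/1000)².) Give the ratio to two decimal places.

2.44

At fixed N, RCF ∝ r, so RCF_B/RCF_A = r_B/r_A = 10.0 / 4.1 = 2.4390.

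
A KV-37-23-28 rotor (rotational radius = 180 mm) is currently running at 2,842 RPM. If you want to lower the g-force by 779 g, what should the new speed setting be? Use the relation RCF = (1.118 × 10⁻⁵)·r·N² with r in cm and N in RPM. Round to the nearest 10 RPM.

2050 RPM

r = 180 mm = 18.0 cm
Current RCF = 1.118 × 10⁻⁵ × 18 × (2842)² = 1.118 × 10⁻⁵ × 18 × 8,076,964 ≈ 1,625.4 × g
Target RCF = 1,625.4 − 779 = 846.4 × g
N² = 846.4 / (20.124 × 10⁻⁵) = 4,205,923
N ≈ √4,205,923 ≈ 2,050.8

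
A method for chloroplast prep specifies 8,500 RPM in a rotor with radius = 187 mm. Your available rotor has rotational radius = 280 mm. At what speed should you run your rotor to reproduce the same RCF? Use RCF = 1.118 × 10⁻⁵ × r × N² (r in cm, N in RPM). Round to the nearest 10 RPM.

≈ 6950 RPM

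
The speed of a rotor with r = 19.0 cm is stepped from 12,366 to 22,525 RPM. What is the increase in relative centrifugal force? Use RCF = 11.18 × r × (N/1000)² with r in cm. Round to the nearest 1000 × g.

RCF₁ = 11.18 × 19 × (12.366)² = 11.18 × 19 × 152.917956 ≈ 32,482.8 × g
RCF₂ = 11.18 × 19 × (22.525)² = 11.18 × 19 × 507.375625 ≈ 107,776.7 × g
Increase = 107,776.7 − 32,482.8 = 75,293.9

75000 g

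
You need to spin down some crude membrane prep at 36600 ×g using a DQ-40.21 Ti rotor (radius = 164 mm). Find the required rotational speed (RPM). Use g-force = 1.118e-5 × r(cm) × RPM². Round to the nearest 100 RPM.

14100 RPM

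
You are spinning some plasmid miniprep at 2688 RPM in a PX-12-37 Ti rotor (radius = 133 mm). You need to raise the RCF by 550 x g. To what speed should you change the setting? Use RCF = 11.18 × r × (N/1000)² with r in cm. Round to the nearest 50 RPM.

r = 133 mm = 13.3 cm
Current RCF = 11.18 × 13.3 × (2.688)² = 11.18 × 13.3 × 7.225344 ≈ 1,074.4 × g
Target RCF = 1,074.4 + 550 = 1,624.4 × g
(N/1000)² = 1,624.4 / 148.694 = 10.92445
N = 1000 × √10.92445 ≈ 3,305.2

≈ 3300 RPM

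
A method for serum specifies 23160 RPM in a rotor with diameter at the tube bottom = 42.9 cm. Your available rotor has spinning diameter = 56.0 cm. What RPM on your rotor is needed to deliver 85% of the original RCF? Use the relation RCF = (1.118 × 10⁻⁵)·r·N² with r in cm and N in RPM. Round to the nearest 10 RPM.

≈ 18690 RPM

Original rotor: r = 42.9 / 2 = 21.45 cm
RCF = 1.118 × 10⁻⁵ × r × N²
RCF_original = 1.118 × 10⁻⁵ × 21.45 × (23160)² = 1.118 × 10⁻⁵ × 21.45 × 536,385,600 ≈ 128,631.2 × g
Target RCF = 0.85 × 128,631.2 ≈ 109,336.5 × g
Your rotor: r = 56.0 / 2 = 28 cm
109,336.5 = 1.118 × 10⁻⁵ × 28 × N²
N² = 109,336.5 / (31.304 × 10⁻⁵) = 349,273,256
N ≈ √349,273,256 ≈ 18,688.9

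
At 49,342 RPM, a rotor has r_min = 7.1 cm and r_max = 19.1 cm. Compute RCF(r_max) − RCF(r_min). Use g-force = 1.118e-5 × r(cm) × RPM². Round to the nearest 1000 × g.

RCF_max = 1.118 × 10⁻⁵ × 19.1 × (49342)² = 1.118 × 10⁻⁵ × 19.1 × 2,434,632,964 ≈ 519,886.7 × g
RCF_min = 1.118 × 10⁻⁵ × 7.1 × (49342)² = 1.118 × 10⁻⁵ × 7.1 × 2,434,632,964 ≈ 193,256.3 × g
ΔRCF = 519,886.7 − 193,256.3 = 326,630.4

ΔRCF ≈ 327000 g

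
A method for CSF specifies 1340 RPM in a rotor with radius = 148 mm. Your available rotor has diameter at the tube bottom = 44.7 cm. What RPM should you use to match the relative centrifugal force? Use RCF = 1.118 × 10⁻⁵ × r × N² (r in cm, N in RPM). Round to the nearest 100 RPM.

Original rotor: r = 148 mm = 14.8 cm
RCF_original = 1.118 × 10⁻⁵ × 14.8 × (1340)² = 1.118 × 10⁻⁵ × 14.8 × 1,795,600 ≈ 297.1 × g
Your rotor: r = 44.7 / 2 = 22.35 cm
297.1 = 1.118 × 10⁻⁵ × 22.35 × N²
N² = 297.1 / (24.9873 × 10⁻⁵) = 1,189,004
N ≈ √1,189,004 ≈ 1,090.4

≈ 1100 RPM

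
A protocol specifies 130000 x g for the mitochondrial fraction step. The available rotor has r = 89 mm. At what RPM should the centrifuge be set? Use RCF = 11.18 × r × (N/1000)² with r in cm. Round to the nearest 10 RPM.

N ≈ 36150 RPM

r = 89 mm = 8.9 cm
130,000 = 11.18 × 8.9 × (N/1000)²
(N/1000)² = 130,000 / 99.502 = 1306.506
N = 1000 × √1306.506 ≈ 36,145.6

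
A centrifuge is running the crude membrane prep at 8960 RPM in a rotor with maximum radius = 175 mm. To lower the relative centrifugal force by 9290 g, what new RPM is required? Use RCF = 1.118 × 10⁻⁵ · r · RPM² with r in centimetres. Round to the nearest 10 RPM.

≈ 5730 RPM

r = 175 mm = 17.5 cm
Current RCF = 1.118 × 10⁻⁵ × 17.5 × (8960)² = 1.118 × 10⁻⁵ × 17.5 × 80,281,600 ≈ 15,707.1 × g
Target RCF = 15,707.1 − 9,290 = 6,417.1 × g
N² = 6,417.1 / (19.565 × 10⁻⁵) = 32,798,876
N ≈ √32,798,876 ≈ 5,727.0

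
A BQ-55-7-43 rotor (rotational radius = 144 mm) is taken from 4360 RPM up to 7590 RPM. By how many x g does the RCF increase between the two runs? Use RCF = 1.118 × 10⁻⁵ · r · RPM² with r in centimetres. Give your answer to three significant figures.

r = 144 mm = 14.4 cm
RCF₁ = 1.118 × 10⁻⁵ × 14.4 × (4360)² = 1.118 × 10⁻⁵ × 14.4 × 19,009,600 ≈ 3,060.4 × g
RCF₂ = 1.118 × 10⁻⁵ × 14.4 × (7590)² = 1.118 × 10⁻⁵ × 14.4 × 57,608,100 ≈ 9,274.4 × g
Increase = 9,274.4 − 3,060.4 = 6,214

≈ 6210 x g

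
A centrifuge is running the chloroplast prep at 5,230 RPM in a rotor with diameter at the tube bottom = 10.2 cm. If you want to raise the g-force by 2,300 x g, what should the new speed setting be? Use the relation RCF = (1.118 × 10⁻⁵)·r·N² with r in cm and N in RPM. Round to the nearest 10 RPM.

r = 10.2 / 2 = 5.1 cm
Current RCF = 1.118 × 10⁻⁵ × 5.1 × (5230)² = 1.118 × 10⁻⁵ × 5.1 × 27,352,900 ≈ 1,559.6 × g
Target RCF = 1,559.6 + 2,300 = 3,859.6 × g
N² = 3,859.6 / (5.7018 × 10⁻⁵) = 67,690,905
N ≈ √67,690,905 ≈ 8,227.4

8230 RPM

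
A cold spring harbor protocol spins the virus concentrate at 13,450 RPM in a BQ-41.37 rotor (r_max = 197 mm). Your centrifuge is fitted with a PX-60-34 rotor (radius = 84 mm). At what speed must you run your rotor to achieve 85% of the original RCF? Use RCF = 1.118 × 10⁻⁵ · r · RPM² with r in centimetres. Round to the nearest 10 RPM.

≈ 18990 RPM

Original rotor: r = 197 mm = 19.7 cm
RCF = 1.118 × 10⁻⁵ × r × N²
RCF_original = 1.118 × 10⁻⁵ × 19.7 × (13450)² = 1.118 × 10⁻⁵ × 19.7 × 180,902,500 ≈ 39,843.1 × g
Target RCF = 0.85 × 39,843.1 ≈ 33,866.6 × g
Your rotor: r = 84 mm = 8.4 cm
33,866.6 = 1.118 × 10⁻⁵ × 8.4 × N²
N² = 33,866.6 / (9.3912 × 10⁻⁵) = 360,620,581
N ≈ √360,620,581 ≈ 18,990.0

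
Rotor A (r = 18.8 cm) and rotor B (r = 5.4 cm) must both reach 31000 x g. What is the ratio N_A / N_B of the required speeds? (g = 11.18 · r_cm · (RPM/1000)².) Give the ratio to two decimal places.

At fixed RCF, N ∝ 1/√r, so N_A/N_B = √(r_B/r_A) = √(5.4/18.8) = √0.287234 = 0.5359.

0.54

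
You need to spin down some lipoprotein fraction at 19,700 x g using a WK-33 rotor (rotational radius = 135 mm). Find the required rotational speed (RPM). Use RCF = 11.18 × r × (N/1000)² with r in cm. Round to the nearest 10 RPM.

r = 135 mm = 13.5 cm
19,700 = 11.18 × 13.5 × (N/1000)²
(N/1000)² = 19,700 / 150.93 = 130.5241
N = 1000 × √130.5241 ≈ 11,424.7

N ≈ 11420 RPM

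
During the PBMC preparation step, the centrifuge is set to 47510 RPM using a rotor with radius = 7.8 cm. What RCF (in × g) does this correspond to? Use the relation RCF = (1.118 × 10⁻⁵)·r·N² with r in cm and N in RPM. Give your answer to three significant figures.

RCF = 1.118 × 10⁻⁵ × r × N²
RCF = 1.118 × 10⁻⁵ × 7.8 × (47510)² = 1.118 × 10⁻⁵ × 7.8 × 2,257,200,100 ≈ 196,836.9 × g

≈ 197000 × g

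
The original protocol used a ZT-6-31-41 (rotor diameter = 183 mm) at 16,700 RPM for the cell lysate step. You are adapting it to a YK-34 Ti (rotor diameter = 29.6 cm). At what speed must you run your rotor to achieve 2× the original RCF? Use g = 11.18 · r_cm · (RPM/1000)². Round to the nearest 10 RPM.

18570 RPM

Original rotor: r = 183 mm / 2 = 91.5 mm = 9.15 cm
RCF = 11.18 × r × (N/1000)²
RCF_original = 11.18 × 9.15 × (16.7)² = 11.18 × 9.15 × 278.89 ≈ 28,529.6 × g
Target RCF = 2 × 28,529.6 ≈ 57,059.2 × g
Your rotor: r = 29.6 / 2 = 14.8 cm
57,059.2 = 11.18 × 14.8 × (N/1000)²
(N/1000)² = 57,059.2 / 165.464 = 344.8436
N = 1000 × √344.8436 ≈ 18,570.0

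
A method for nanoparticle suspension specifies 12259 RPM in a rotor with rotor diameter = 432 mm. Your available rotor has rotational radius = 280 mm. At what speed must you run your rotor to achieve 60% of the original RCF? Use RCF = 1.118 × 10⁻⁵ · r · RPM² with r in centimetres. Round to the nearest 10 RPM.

≈ 8340 RPM

Original rotor: r = 432 mm / 2 = 216 mm = 21.6 cm
RCF_original = 1.118 × 10⁻⁵ × 21.6 × (12259)² = 1.118 × 10⁻⁵ × 21.6 × 150,283,081 ≈ 36,291.6 × g
Target RCF = 0.6 × 36,291.6 ≈ 21,775 × g
Your rotor: r = 280 mm = 28.0 cm
21,775 = 1.118 × 10⁻⁵ × 28 × N²
N² = 21,775 / (31.304 × 10⁻⁵) = 69,559,801
N ≈ √69,559,801 ≈ 8,340.3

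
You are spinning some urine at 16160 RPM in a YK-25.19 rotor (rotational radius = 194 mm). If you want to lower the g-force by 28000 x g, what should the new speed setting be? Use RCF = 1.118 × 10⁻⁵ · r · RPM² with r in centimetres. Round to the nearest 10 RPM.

r = 194 mm = 19.4 cm
Current RCF = 1.118 × 10⁻⁵ × 19.4 × (16160)² = 1.118 × 10⁻⁵ × 19.4 × 261,145,600 ≈ 56,640.4 × g
Target RCF = 56,640.4 − 28,000 = 28,640.4 × g
N² = 28,640.4 / (21.6892 × 10⁻⁵) = 132,049,130
N ≈ √132,049,130 ≈ 11,491.3

≈ 11490 RPM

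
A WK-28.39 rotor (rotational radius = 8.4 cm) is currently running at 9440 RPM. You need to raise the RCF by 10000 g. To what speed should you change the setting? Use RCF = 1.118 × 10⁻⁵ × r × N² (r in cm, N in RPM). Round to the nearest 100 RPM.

Current RCF = 1.118 × 10⁻⁵ × 8.4 × (9440)² = 1.118 × 10⁻⁵ × 8.4 × 89,113,600 ≈ 8,368.8 × g
Target RCF = 8,368.8 + 10,000 = 18,368.8 × g
N² = 18,368.8 / (9.3912 × 10⁻⁵) = 195,595,877
N ≈ √195,595,877 ≈ 13,985.6

N₂ ≈ 14000 RPM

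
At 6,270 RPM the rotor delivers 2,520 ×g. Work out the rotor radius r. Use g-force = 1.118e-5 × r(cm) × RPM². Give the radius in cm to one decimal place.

≈ 5.7 cm

2520 = 1.118 × 10⁻⁵ × r × (6270)²
r = 2520 / (1.118 × 10⁻⁵ × 39,312,900) = 2520 / 439.5182 ≈ 5.734 cm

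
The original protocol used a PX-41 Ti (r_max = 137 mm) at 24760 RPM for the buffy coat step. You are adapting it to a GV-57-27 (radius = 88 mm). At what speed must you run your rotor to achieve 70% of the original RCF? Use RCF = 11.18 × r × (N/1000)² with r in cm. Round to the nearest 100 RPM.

≈ 25800 RPM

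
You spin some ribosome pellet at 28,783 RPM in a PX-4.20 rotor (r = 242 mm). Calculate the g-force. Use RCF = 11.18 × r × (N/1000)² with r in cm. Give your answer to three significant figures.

r = 242 mm = 24.2 cm
RCF = 11.18 × r × (N/1000)²
RCF = 11.18 × 24.2 × (28.783)² = 11.18 × 24.2 × 828.461089 ≈ 224,145.1 × g

≈ 224000 g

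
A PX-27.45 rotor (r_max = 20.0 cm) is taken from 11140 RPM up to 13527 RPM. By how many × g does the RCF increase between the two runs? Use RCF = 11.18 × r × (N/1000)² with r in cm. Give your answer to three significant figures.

RCF₁ = 11.18 × 20 × (11.14)² = 11.18 × 20 × 124.0996 ≈ 27,748.7 × g
RCF₂ = 11.18 × 20 × (13.527)² = 11.18 × 20 × 182.979729 ≈ 40,914.3 × g
Increase = 40,914.3 − 27,748.7 = 13,165.6

≈ 13200 × g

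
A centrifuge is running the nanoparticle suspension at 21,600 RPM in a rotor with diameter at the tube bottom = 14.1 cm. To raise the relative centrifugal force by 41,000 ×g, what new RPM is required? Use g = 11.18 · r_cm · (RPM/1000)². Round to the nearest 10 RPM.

≈ 31410 RPM

r = 14.1 / 2 = 7.05 cm
Current RCF = 11.18 × 7.05 × (21.6)² = 11.18 × 7.05 × 466.56 ≈ 36,773.8 × g
Target RCF = 36,773.8 + 41,000 = 77,773.8 × g
(N/1000)² = 77,773.8 / 78.819 = 986.7392
N = 1000 × √986.7392 ≈ 31,412.4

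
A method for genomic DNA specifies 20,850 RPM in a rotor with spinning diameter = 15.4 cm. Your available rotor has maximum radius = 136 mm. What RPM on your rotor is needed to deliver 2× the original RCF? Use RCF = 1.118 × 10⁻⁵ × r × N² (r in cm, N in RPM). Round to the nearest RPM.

22187 RPM

Original rotor: r = 15.4 / 2 = 7.7 cm
RCF = 1.118 × 10⁻⁵ × r × N²
RCF_original = 1.118 × 10⁻⁵ × 7.7 × (20850)² = 1.118 × 10⁻⁵ × 7.7 × 434,722,500 ≈ 37,423.5 × g
Target RCF = 2 × 37,423.5 ≈ 74,847 × g
Your rotor: r = 136 mm = 13.6 cm
74,847 = 1.118 × 10⁻⁵ × 13.6 × N²
N² = 74,847 / (15.2048 × 10⁻⁵) = 492,259,023
N ≈ √492,259,023 ≈ 22,186.9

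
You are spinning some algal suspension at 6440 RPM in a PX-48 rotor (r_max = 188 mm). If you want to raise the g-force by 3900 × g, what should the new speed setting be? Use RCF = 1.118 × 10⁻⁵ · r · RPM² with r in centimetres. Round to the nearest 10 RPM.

r = 188 mm = 18.8 cm
Current RCF = 1.118 × 10⁻⁵ × 18.8 × (6440)² = 1.118 × 10⁻⁵ × 18.8 × 41,473,600 ≈ 8,717.1 × g
Target RCF = 8,717.1 + 3,900 = 12,617.1 × g
N² = 12,617.1 / (21.0184 × 10⁻⁵) = 60,028,832
N ≈ √60,028,832 ≈ 7,747.8

N₂ ≈ 7750 RPM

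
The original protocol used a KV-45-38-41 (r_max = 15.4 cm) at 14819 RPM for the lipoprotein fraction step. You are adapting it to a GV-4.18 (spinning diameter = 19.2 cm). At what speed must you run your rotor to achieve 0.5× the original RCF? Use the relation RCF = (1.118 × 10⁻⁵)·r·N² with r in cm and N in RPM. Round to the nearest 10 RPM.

13270 RPM

RCF = 1.118 × 10⁻⁵ × r × N²
RCF_original = 1.118 × 10⁻⁵ × 15.4 × (14819)² = 1.118 × 10⁻⁵ × 15.4 × 219,602,761 ≈ 37,809.4 × g
Target RCF = 0.5 × 37,809.4 ≈ 18,904.7 × g
Your rotor: r = 19.2 / 2 = 9.6 cm
18,904.7 = 1.118 × 10⁻⁵ × 9.6 × N²
N² = 18,904.7 / (10.7328 × 10⁻⁵) = 176,139,498
N ≈ √176,139,498 ≈ 13,271.8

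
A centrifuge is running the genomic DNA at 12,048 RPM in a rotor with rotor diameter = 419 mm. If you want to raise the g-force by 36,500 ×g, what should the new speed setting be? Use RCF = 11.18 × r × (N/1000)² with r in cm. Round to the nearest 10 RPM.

N₂ ≈ 17350 RPM

r = 419 mm / 2 = 209.5 mm = 20.95 cm
Current RCF = 11.18 × 20.95 × (12.048)² = 11.18 × 20.95 × 145.154304 ≈ 33,998.2 × g
Target RCF = 33,998.2 + 36,500 = 70,498.2 × g
(N/1000)² = 70,498.2 / 234.221 = 300.9901
N = 1000 × √300.9901 ≈ 17,349.1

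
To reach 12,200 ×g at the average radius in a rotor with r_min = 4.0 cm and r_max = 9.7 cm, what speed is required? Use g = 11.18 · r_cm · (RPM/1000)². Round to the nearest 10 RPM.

r_avg = (4.0 + 9.7) / 2 = 6.85 cm
RCF = 11.18 × r × (N/1000)²
12,200 = 11.18 × 6.85 × (N/1000)²
(N/1000)² = 12,200 / 76.583 = 159.3043
N = 1000 × √159.3043 ≈ 12,621.6

12620 RPM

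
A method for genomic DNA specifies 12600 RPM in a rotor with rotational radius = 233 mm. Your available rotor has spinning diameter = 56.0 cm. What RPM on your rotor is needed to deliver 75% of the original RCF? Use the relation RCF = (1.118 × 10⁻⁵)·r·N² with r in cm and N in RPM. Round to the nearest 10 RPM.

9950 RPM

Original rotor: r = 233 mm = 23.3 cm
RCF_original = 1.118 × 10⁻⁵ × 23.3 × (12600)² = 1.118 × 10⁻⁵ × 23.3 × 158,760,000 ≈ 41,356 × g
Target RCF = 0.75 × 41,356 ≈ 31,017 × g
Your rotor: r = 56.0 / 2 = 28 cm
31,017 = 1.118 × 10⁻⁵ × 28 × N²
N² = 31,017 / (31.304 × 10⁻⁵) = 99,083,184
N ≈ √99,083,184 ≈ 9,954.1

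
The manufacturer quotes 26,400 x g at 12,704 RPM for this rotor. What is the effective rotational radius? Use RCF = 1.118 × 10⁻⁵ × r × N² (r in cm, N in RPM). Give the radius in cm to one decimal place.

r ≈ 14.6 cm

26400 = 1.118 × 10⁻⁵ × r × (12704)²
r = 26400 / (1.118 × 10⁻⁵ × 161,391,616) = 26400 / 1804.358 ≈ 14.631 cm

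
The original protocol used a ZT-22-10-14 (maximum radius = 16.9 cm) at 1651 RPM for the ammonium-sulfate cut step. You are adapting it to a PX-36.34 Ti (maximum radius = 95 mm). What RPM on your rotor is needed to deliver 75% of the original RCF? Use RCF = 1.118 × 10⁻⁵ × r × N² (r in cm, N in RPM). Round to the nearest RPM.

RCF_original = 1.118 × 10⁻⁵ × 16.9 × (1651)² = 1.118 × 10⁻⁵ × 16.9 × 2,725,801 ≈ 515 × g
Target RCF = 0.75 × 515 ≈ 386.2 × g
Your rotor: r = 95 mm = 9.5 cm
386.2 = 1.118 × 10⁻⁵ × 9.5 × N²
N² = 386.2 / (10.621 × 10⁻⁵) = 3,636,192
N ≈ √3,636,192 ≈ 1,906.9

1907 RPM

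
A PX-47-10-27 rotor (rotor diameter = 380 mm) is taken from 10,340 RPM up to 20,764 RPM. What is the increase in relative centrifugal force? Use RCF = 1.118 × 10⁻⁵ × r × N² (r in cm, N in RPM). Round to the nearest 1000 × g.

69000 x g

r = 380 mm / 2 = 190 mm = 19 cm
RCF₁ = 1.118 × 10⁻⁵ × 19 × (10340)² = 1.118 × 10⁻⁵ × 19 × 106,915,600 ≈ 22,711 × g
RCF₂ = 1.118 × 10⁻⁵ × 19 × (20764)² = 1.118 × 10⁻⁵ × 19 × 431,143,696 ≈ 91,583.5 × g
Increase = 91,583.5 − 22,711 = 68,872.5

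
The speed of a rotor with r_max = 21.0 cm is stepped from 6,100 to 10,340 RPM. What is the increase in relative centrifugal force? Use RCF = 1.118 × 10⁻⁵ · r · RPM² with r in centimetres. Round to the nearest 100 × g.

16400 ×g

RCF₁ = 1.118 × 10⁻⁵ × 21 × (6100)² = 1.118 × 10⁻⁵ × 21 × 37,210,000 ≈ 8,736.2 × g
RCF₂ = 1.118 × 10⁻⁵ × 21 × (10340)² = 1.118 × 10⁻⁵ × 21 × 106,915,600 ≈ 25,101.6 × g
Increase = 25,101.6 − 8,736.2 = 16,365.4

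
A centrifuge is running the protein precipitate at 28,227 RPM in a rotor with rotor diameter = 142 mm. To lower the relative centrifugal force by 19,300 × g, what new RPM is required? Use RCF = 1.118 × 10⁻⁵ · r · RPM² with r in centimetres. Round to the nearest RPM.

23529 RPM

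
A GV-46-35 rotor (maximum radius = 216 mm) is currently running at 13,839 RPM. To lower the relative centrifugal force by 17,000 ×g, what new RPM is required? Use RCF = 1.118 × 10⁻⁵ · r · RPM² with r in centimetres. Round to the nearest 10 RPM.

11010 RPM

r = 216 mm = 21.6 cm
Current RCF = 1.118 × 10⁻⁵ × 21.6 × (13839)² = 1.118 × 10⁻⁵ × 21.6 × 191,517,921 ≈ 46,249.3 × g
Target RCF = 46,249.3 − 17,000 = 29,249.3 × g
N² = 29,249.3 / (24.1488 × 10⁻⁵) = 121,121,132
N ≈ √121,121,132 ≈ 11,005.5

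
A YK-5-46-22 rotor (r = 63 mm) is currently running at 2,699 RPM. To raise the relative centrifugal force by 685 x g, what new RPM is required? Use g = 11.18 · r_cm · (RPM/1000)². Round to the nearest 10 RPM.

N₂ ≈ 4120 RPM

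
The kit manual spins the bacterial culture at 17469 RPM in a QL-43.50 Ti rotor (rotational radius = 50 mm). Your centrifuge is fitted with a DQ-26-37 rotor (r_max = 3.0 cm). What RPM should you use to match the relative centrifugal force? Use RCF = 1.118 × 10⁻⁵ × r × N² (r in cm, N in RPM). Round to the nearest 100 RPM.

22600 RPM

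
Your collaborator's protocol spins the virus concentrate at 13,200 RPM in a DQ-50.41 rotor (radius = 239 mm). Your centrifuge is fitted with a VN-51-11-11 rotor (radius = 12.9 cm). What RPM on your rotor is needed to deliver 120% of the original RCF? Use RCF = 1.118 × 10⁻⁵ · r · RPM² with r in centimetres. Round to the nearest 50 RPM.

≈ 19700 RPM

Original rotor: r = 239 mm = 23.9 cm
RCF_original = 1.118 × 10⁻⁵ × 23.9 × (13200)² = 1.118 × 10⁻⁵ × 23.9 × 174,240,000 ≈ 46,557.3 × g
Target RCF = 1.2 × 46,557.3 ≈ 55,868.8 × g
55,868.8 = 1.118 × 10⁻⁵ × 12.9 × N²
N² = 55,868.8 / (14.4222 × 10⁻⁵) = 387,380,566
N ≈ √387,380,566 ≈ 19,682.0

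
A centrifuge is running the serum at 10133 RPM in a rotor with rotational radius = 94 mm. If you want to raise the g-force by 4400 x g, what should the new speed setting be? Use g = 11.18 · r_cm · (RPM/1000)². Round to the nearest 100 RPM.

N₂ ≈ 12000 RPM

r = 94 mm = 9.4 cm
Current RCF = 11.18 × 9.4 × (10.133)² = 11.18 × 9.4 × 102.677689 ≈ 10,790.6 × g
Target RCF = 10,790.6 + 4,400 = 15,190.6 × g
(N/1000)² = 15,190.6 / 105.092 = 144.5457
N = 1000 × √144.5457 ≈ 12,022.7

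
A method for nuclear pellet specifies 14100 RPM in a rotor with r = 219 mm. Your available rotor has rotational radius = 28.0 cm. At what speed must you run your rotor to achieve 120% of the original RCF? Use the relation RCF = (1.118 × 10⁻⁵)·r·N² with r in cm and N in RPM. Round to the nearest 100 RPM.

13700 RPM

Original rotor: r = 219 mm = 21.9 cm
RCF = 1.118 × 10⁻⁵ × r × N²
RCF_original = 1.118 × 10⁻⁵ × 21.9 × (14100)² = 1.118 × 10⁻⁵ × 21.9 × 198,810,000 ≈ 48,677 × g
Target RCF = 1.2 × 48,677 ≈ 58,412.4 × g
58,412.4 = 1.118 × 10⁻⁵ × 28 × N²
N² = 58,412.4 / (31.304 × 10⁻⁵) = 186,597,240
N ≈ √186,597,240 ≈ 13,660.1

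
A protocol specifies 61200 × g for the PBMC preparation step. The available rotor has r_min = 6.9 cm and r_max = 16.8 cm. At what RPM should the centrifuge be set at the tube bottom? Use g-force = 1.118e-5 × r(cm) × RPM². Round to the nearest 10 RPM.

Use r_max = 16.8 cm.
61,200 = 1.118 × 10⁻⁵ × 16.8 × N²
N² = 61,200 / (18.7824 × 10⁻⁵) = 325,836,954
N ≈ √325,836,954 ≈ 18,051.0

N ≈ 18050 RPM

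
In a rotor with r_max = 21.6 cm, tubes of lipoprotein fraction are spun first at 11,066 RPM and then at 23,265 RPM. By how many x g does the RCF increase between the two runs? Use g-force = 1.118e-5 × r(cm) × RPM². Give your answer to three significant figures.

≈ 101000 x g

RCF₁ = 1.118 × 10⁻⁵ × 21.6 × (11066)² = 1.118 × 10⁻⁵ × 21.6 × 122,456,356 ≈ 29,571.7 × g
RCF₂ = 1.118 × 10⁻⁵ × 21.6 × (23265)² = 1.118 × 10⁻⁵ × 21.6 × 541,260,225 ≈ 130,707.8 × g
Increase = 130,707.8 − 29,571.7 = 101,136.1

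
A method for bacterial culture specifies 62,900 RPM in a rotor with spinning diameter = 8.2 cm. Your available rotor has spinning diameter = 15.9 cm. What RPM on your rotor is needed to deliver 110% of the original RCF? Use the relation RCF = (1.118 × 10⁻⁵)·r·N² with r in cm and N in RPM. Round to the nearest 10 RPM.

47380 RPM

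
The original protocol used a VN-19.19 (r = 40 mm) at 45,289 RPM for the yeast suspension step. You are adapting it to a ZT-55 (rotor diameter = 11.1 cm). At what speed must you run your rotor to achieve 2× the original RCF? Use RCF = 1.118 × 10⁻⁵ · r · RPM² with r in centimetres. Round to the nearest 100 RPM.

Original rotor: r = 40 mm = 4.0 cm
RCF_original = 1.118 × 10⁻⁵ × 4 × (45289)² = 1.118 × 10⁻⁵ × 4 × 2,051,093,521 ≈ 91,724.9 × g
Target RCF = 2 × 91,724.9 ≈ 183,449.8 × g
Your rotor: r = 11.1 / 2 = 5.55 cm
183,449.8 = 1.118 × 10⁻⁵ × 5.55 × N²
N² = 183,449.8 / (6.2049 × 10⁻⁵) = 2,956,531,129
N ≈ √2,956,531,129 ≈ 54,374.0

≈ 54400 RPM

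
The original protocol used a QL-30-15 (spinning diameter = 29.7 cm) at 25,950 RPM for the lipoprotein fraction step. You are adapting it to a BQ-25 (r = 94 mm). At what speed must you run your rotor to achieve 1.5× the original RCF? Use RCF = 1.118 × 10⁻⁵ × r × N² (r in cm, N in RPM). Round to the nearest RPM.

39947 RPM

Original rotor: r = 29.7 / 2 = 14.85 cm
RCF_original = 1.118 × 10⁻⁵ × 14.85 × (25950)² = 1.118 × 10⁻⁵ × 14.85 × 673,402,500 ≈ 111,800.3 × g
Target RCF = 1.5 × 111,800.3 ≈ 167,700.5 × g
Your rotor: r = 94 mm = 9.4 cm
167,700.5 = 1.118 × 10⁻⁵ × 9.4 × N²
N² = 167,700.5 / (10.5092 × 10⁻⁵) = 1,595,749,439
N ≈ √1,595,749,439 ≈ 39,946.8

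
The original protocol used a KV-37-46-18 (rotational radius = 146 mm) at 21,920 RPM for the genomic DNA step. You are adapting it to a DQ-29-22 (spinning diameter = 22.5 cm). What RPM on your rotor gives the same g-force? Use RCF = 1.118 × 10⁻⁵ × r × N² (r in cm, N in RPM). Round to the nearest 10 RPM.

24970 RPM

Original rotor: r = 146 mm = 14.6 cm
RCF = 1.118 × 10⁻⁵ × r × N²
RCF_original = 1.118 × 10⁻⁵ × 14.6 × (21920)² = 1.118 × 10⁻⁵ × 14.6 × 480,486,400 ≈ 78,428.8 × g
Your rotor: r = 22.5 / 2 = 11.25 cm
78,428.8 = 1.118 × 10⁻⁵ × 11.25 × N²
N² = 78,428.8 / (12.5775 × 10⁻⁵) = 623,564,301
N ≈ √623,564,301 ≈ 24,971.3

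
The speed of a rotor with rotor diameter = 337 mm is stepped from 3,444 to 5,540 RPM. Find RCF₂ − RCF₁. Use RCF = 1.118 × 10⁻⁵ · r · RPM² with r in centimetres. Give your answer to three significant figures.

3550 g

r = 337 mm / 2 = 168.5 mm = 16.85 cm
RCF₁ = 1.118 × 10⁻⁵ × 16.85 × (3444)² = 1.118 × 10⁻⁵ × 16.85 × 11,861,136 ≈ 2,234.4 × g
RCF₂ = 1.118 × 10⁻⁵ × 16.85 × (5540)² = 1.118 × 10⁻⁵ × 16.85 × 30,691,600 ≈ 5,781.8 × g
Increase = 5,781.8 − 2,234.4 = 3,547.4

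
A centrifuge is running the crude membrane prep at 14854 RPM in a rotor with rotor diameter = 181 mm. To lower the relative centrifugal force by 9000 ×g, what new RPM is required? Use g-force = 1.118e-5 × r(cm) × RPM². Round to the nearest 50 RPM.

11500 RPM

r = 181 mm / 2 = 90.5 mm = 9.05 cm
Current RCF = 1.118 × 10⁻⁵ × 9.05 × (14854)² = 1.118 × 10⁻⁵ × 9.05 × 220,641,316 ≈ 22,324.3 × g
Target RCF = 22,324.3 − 9,000 = 13,324.3 × g
N² = 13,324.3 / (10.1179 × 10⁻⁵) = 131,690,371
N ≈ √131,690,371 ≈ 11,475.6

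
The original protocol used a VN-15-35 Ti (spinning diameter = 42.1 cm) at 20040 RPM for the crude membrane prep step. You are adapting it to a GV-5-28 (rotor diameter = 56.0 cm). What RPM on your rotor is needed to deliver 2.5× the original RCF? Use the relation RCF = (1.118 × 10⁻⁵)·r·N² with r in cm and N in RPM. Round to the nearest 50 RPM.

27450 RPM

Original rotor: r = 42.1 / 2 = 21.05 cm
RCF = 1.118 × 10⁻⁵ × r × N²
RCF_original = 1.118 × 10⁻⁵ × 21.05 × (20040)² = 1.118 × 10⁻⁵ × 21.05 × 401,601,600 ≈ 94,512.5 × g
Target RCF = 2.5 × 94,512.5 ≈ 236,281.2 × g
Your rotor: r = 56.0 / 2 = 28 cm
236,281.2 = 1.118 × 10⁻⁵ × 28 × N²
N² = 236,281.2 / (31.304 × 10⁻⁵) = 754,795,553
N ≈ √754,795,553 ≈ 27,473.5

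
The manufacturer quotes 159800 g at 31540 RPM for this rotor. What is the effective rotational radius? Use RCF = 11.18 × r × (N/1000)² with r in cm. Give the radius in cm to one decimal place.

≈ 14.4 cm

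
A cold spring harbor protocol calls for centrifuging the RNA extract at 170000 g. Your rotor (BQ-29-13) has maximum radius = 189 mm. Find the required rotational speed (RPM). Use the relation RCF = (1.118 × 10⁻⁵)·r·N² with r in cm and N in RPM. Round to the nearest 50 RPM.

28350 RPM

r = 189 mm = 18.9 cm
170,000 = 1.118 × 10⁻⁵ × 18.9 × N²
N² = 170,000 / (21.1302 × 10⁻⁵) = 804,535,688
N ≈ √804,535,688 ≈ 28,364.3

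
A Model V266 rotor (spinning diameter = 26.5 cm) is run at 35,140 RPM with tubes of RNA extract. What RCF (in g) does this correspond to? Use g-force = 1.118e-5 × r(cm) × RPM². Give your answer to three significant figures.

≈ 183000 g

r = 26.5 / 2 = 13.25 cm
RCF = 1.118 × 10⁻⁵ × 13.25 × (35140)² = 1.118 × 10⁻⁵ × 13.25 × 1,234,819,600 ≈ 182,920 × g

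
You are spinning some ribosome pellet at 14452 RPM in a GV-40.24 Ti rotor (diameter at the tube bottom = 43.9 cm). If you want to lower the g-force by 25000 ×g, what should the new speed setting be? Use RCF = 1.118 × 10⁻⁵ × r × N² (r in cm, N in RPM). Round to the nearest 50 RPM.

r = 43.9 / 2 = 21.95 cm
Current RCF = 1.118 × 10⁻⁵ × 21.95 × (14452)² = 1.118 × 10⁻⁵ × 21.95 × 208,860,304 ≈ 51,254.5 × g
Target RCF = 51,254.5 − 25,000 = 26,254.5 × g
N² = 26,254.5 / (24.5401 × 10⁻⁵) = 106,986,117
N ≈ √106,986,117 ≈ 10,343.4

N₂ ≈ 10350 RPM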